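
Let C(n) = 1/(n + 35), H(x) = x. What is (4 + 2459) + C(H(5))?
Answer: 98521/40 ≈ 2463.0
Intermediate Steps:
C(n) = 1/(35 + n)
(4 + 2459) + C(H(5)) = (4 + 2459) + 1/(35 + 5) = 2463 + 1/40 = 98521/40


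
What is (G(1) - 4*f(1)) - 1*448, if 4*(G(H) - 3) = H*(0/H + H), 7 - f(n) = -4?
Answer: -1955/4 ≈ -488.75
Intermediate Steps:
f(n) = 11 (f(n) = 7 - 1*(-4) = 7 + 4 = 11)
G(H) = 3 + H²/4 (G(H) = 3 + (H*(0/H + H))/4 = 3 + (H*(0 + H))/4 = 3 + (H*H)/4 = 3 + H²/4)
(G(1) - 4*f(1)) - 1*448 = ((3 + (¼)*1²) - 4*11) - 1*448 = ((3 + (¼)*1) - 44) - 448 = ((3 + ¼) - 1*44) - 448 = (13/4 - 44) - 448 = -163/4 - 448 = -1955/4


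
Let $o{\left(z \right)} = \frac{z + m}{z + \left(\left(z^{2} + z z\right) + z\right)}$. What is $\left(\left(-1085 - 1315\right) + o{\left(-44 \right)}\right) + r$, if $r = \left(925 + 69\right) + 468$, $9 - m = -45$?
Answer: $- \frac{1774691}{1892} \approx -938.0$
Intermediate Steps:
$m = 54$ ($m = 9 - -45 = 9 + 45 = 54$)
$r = 1462$ ($r = 994 + 468 = 1462$)
$o{\left(z \right)} = \frac{54 + z}{2 z + 2 z^{2}}$ ($o{\left(z \right)} = \frac{z + 54}{z + \left(\left(z^{2} + z z\right) + z\right)} = \frac{54 + z}{z + \left(\left(z^{2} + z^{2}\right) + z\right)} = \frac{54 + z}{z + \left(2 z^{2} + z\right)} = \frac{54 + z}{z + \left(z + 2 z^{2}\right)} = \frac{54 + z}{2 z + 2 z^{2}}$)
$\left(\left(-1085 - 1315\right) + o{\left(-44 \right)}\right) + r = \left(\left(-1085 - 1315\right) + \frac{54 - 44}{2 \left(-44\right) \left(1 - 44\right)}\right) + 1462 = \left(-2400 + \frac{1}{2} \left(- \frac{1}{44}\right) \frac{1}{-43} \cdot 10\right) + 1462 = \left(-2400 + \frac{1}{2} \left(- \frac{1}{44}\right) \left(- \frac{1}{43}\right) 10\right) + 1462 = \left(-2400 + \frac{5}{1892}\right) + 1462 = - \frac{4540795}{1892} + 1462 = - \frac{1774691}{1892}$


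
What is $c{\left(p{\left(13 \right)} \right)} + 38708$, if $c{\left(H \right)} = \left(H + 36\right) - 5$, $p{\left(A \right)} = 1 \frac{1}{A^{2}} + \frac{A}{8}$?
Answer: $\frac{52377333}{1352} \approx 38741.0$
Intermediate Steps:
$p{\left(A \right)} = \frac{1}{A^{2}} + \frac{A}{8}$ ($p{\left(A \right)} = 1 \frac{1}{A^{2}} + A \frac{1}{8} = \frac{1}{A^{2}} + \frac{A}{8}$)
$c{\left(H \right)} = 31 + H$ ($c{\left(H \right)} = \left(36 + H\right) - 5 = 31 + H$)
$c{\left(p{\left(13 \right)} \right)} + 38708 = \left(31 + \left(\frac{1}{169} + \frac{1}{8} \cdot 13\right)\right) + 38708 = \left(31 + \left(\frac{1}{169} + \frac{13}{8}\right)\right) + 38708 = \left(31 + \frac{2205}{1352}\right) + 38708 = \frac{44117}{1352} + 38708 = \frac{52377333}{1352}$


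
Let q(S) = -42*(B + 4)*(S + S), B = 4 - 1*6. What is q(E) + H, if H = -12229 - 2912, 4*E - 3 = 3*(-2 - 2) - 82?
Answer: -11319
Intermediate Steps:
B = -2 (B = 4 - 6 = -2)
E = -91/4 (E = ¾ + (3*(-2 - 2) - 82)/4 = ¾ + (3*(-4) - 82)/4 = ¾ + (-12 - 82)/4 = ¾ + (¼)*(-94) = ¾ - 47/2 = -91/4 ≈ -22.750)
q(S) = -168*S (q(S) = -42*(-2 + 4)*(S + S) = -84*2*S = -168*S)
H = -15141
q(E) + H = -168*(-91/4) - 15141 = 3822 - 15141 = -11319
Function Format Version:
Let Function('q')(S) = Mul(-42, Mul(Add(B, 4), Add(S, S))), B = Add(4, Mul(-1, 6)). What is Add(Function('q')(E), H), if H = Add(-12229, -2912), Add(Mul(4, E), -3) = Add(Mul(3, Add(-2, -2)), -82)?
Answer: -11319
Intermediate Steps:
B = -2 (B = Add(4, -6) = -2)
E = Rational(-91, 4) (E = Add(Rational(3, 4), Mul(Rational(1, 4), Add(Mul(3, Add(-2, -2)), -82))) = Add(Rational(3, 4), Mul(Rational(1, 4), Add(Mul(3, -4), -82))) = Add(Rational(3, 4), Mul(Rational(1, 4), Add(-12, -82))) = Add(Rational(3, 4), Mul(Rational(1, 4), -94)) = Add(Rational(3, 4), Rational(-47, 2)) = Rational(-91, 4) ≈ -22.750)
Function('q')(S) = Mul(-168, S) (Function('q')(S) = Mul(-42, Mul(Add(-2, 4), Add(S, S))) = Mul(-42, Mul(2, Mul(2, S))) = Mul(-42, Mul(4, S)) = Mul(-168, S))
H = -15141
Add(Function('q')(E), H) = Add(Mul(-168, Rational(-91, 4)), -15141) = Add(3822, -15141) = -11319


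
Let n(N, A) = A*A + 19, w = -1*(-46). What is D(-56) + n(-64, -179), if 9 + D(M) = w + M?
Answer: 32041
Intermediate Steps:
w = 46
D(M) = 37 + M (D(M) = -9 + (46 + M) = 37 + M)
n(N, A) = 19 + A² (n(N, A) = A² + 19 = 19 + A²)
D(-56) + n(-64, -179) = (37 - 56) + (19 + (-179)²) = -19 + (19 + 32041) = -19 + 32060 = 32041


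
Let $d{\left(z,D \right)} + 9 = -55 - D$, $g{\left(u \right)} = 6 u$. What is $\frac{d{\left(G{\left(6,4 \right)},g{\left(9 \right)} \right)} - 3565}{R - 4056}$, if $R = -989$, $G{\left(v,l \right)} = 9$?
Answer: $\frac{3683}{5045} \approx 0.73003$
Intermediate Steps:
$d{\left(z,D \right)} = -64 - D$ ($d{\left(z,D \right)} = -9 - \left(55 + D\right) = -64 - D$)
$\frac{d{\left(G{\left(6,4 \right)},g{\left(9 \right)} \right)} - 3565}{R - 4056} = \frac{\left(-64 - 6 \cdot 9\right) - 3565}{-989 - 4056} = \frac{\left(-64 - 54\right) - 3565}{-5045} = \left(\left(-64 - 54\right) - 3565\right) \left(- \frac{1}{5045}\right) = \left(-118 - 3565\right) \left(- \frac{1}{5045}\right) = \left(-3683\right) \left(- \frac{1}{5045}\right) = \frac{3683}{5045}$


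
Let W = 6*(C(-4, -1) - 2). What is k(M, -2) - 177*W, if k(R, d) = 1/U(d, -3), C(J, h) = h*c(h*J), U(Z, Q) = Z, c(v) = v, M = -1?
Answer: 12743/2 ≈ 6371.5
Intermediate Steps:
C(J, h) = J*h**2 (C(J, h) = h*(h*J) = h*(J*h) = J*h**2)
W = -36 (W = 6*(-4*(-1)**2 - 2) = 6*(-4*1 - 2) = 6*(-4 - 2) = 6*(-6) = -36)
k(R, d) = 1/d
k(M, -2) - 177*W = 1/(-2) - 177*(-36) = -1/2 + 6372 = 12743/2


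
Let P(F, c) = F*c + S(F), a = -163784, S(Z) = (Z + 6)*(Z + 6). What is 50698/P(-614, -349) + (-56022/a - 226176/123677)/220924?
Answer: 56715332790480318409/653309517157432251600 ≈ 0.086812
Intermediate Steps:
S(Z) = (6 + Z)² (S(Z) = (6 + Z)*(6 + Z) = (6 + Z)²)
P(F, c) = (6 + F)² + F*c (P(F, c) = F*c + (6 + F)² = (6 + F)² + F*c)
50698/P(-614, -349) + (-56022/a - 226176/123677)/220924 = 50698/((6 - 614)² - 614*(-349)) + (-56022/(-163784) - 226176/123677)/220924 = 50698/((-608)² + 214286) + (-56022*(-1/163784) - 226176*1/123677)*(1/220924) = 50698/(369664 + 214286) + (28011/81892 - 226176/123677)*(1/220924) = 50698/583950 - 15057688545/10128156884*1/220924 = 50698*(1/583950) - 15057688545/2237552931440816 = 25349/291975 - 15057688545/2237552931440816 = 56715332790480318409/653309517157432251600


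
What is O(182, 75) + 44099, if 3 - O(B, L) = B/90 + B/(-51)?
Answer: 33739213/765 ≈ 44104.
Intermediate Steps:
O(B, L) = 3 + 13*B/1530 (O(B, L) = 3 - (B/90 + B/(-51)) = 3 - (B*(1/90) + B*(-1/51)) = 3 - (B/90 - B/51) = 3 - (-13)*B/1530 = 3 + 13*B/1530)
O(182, 75) + 44099 = (3 + (13/1530)*182) + 44099 = (3 + 1183/765) + 44099 = 3478/765 + 44099 = 33739213/765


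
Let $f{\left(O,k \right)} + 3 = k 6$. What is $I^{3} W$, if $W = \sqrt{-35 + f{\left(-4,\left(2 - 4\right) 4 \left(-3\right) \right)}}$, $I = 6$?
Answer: $216 \sqrt{106} \approx 2223.9$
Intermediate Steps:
$f{\left(O,k \right)} = -3 + 6 k$ ($f{\left(O,k \right)} = -3 + k 6 = -3 + 6 k$)
$W = \sqrt{106}$ ($W = \sqrt{-35 - \left(3 - 6 \left(2 - 4\right) 4 \left(-3\right)\right)} = \sqrt{-35 - \left(3 - 6 \left(-2\right) 4 \left(-3\right)\right)} = \sqrt{-35 - \left(3 - 6 \left(\left(-8\right) \left(-3\right)\right)\right)} = \sqrt{-35 + \left(-3 + 6 \cdot 24\right)} = \sqrt{-35 + \left(-3 + 144\right)} = \sqrt{-35 + 141} = \sqrt{106} \approx 10.296$)
$I^{3} W = 6^{3} \sqrt{106} = 216 \sqrt{106}$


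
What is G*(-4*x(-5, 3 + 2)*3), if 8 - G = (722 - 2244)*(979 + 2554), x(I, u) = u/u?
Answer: -64526808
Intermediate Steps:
x(I, u) = 1
G = 5377234 (G = 8 - (722 - 2244)*(979 + 2554) = 8 - (-1522)*3533 = 8 - 1*(-5377226) = 8 + 5377226 = 5377234)
G*(-4*x(-5, 3 + 2)*3) = 5377234*(-4*1*3) = 5377234*(-4*3) = 5377234*(-12) = -64526808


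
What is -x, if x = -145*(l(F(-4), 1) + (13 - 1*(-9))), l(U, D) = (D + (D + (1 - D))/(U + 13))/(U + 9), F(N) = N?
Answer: 29000/9 ≈ 3222.2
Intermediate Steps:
l(U, D) = (D + 1/(13 + U))/(9 + U)
x = -29000/9 (x = -145*((1 + 13*1 + 1*(-4))/(117 + (-4)**2 + 22*(-4)) + (13 - 1*(-9))) = -145*((1 + 13 - 4)/(117 + 16 - 88) + (13 + 9)) = -145*(10/45 + 22) = -145*((1/45)*10 + 22) = -145*(2/9 + 22) = -145*200/9 = -29000/9 ≈ -3222.2)
-x = -1*(-29000/9) = 29000/9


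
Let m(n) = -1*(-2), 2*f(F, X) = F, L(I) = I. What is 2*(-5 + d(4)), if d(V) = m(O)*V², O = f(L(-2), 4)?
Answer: 54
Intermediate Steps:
f(F, X) = F/2
O = -1 (O = (½)*(-2) = -1)
m(n) = 2
d(V) = 2*V²
2*(-5 + d(4)) = 2*(-5 + 2*4²) = 2*(-5 + 2*16) = 2*(-5 + 32) = 2*27 = 54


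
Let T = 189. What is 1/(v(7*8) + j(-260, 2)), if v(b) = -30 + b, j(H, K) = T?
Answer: 1/215 ≈ 0.0046512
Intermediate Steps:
j(H, K) = 189
1/(v(7*8) + j(-260, 2)) = 1/((-30 + 7*8) + 189) = 1/((-30 + 56) + 189) = 1/(26 + 189) = 1/215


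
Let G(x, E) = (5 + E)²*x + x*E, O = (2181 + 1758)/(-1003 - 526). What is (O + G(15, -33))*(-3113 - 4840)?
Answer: -12450237858/139 ≈ -8.9570e+7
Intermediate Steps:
O = -3939/1529 (O = 3939/(-1529) = 3939*(-1/1529) = -3939/1529 ≈ -2.5762)
G(x, E) = E*x + x*(5 + E)² (G(x, E) = x*(5 + E)² + E*x = E*x + x*(5 + E)²)
(O + G(15, -33))*(-3113 - 4840) = (-3939/1529 + 15*(-33 + (5 - 33)²))*(-3113 - 4840) = (-3939/1529 + 15*(-33 + (-28)²))*(-7953) = (-3939/1529 + 15*(-33 + 784))*(-7953) = (-3939/1529 + 15*751)*(-7953) = (-3939/1529 + 11265)*(-7953) = (17220246/1529)*(-7953) = -12450237858/139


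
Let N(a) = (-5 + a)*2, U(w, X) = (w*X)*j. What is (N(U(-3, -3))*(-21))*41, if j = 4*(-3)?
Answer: 194586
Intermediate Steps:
j = -12
U(w, X) = -12*X*w (U(w, X) = (w*X)*(-12) = (X*w)*(-12) = -12*X*w)
N(a) = -10 + 2*a
(N(U(-3, -3))*(-21))*41 = ((-10 + 2*(-12*(-3)*(-3)))*(-21))*41 = ((-10 + 2*(-108))*(-21))*41 = ((-10 - 216)*(-21))*41 = -226*(-21)*41 = 4746*41 = 194586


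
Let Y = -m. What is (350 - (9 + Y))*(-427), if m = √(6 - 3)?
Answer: -145607 - 427*√3 ≈ -1.4635e+5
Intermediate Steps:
m = √3 ≈ 1.7320
Y = -√3 ≈ -1.7320
(350 - (9 + Y))*(-427) = (350 - (9 - √3))*(-427) = (350 + (-9 + √3))*(-427) = (341 + √3)*(-427) = -145607 - 427*√3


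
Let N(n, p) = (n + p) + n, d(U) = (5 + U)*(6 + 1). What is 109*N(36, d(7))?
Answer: 17004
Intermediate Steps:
d(U) = 35 + 7*U (d(U) = (5 + U)*7 = 35 + 7*U)
N(n, p) = p + 2*n
109*N(36, d(7)) = 109*((35 + 7*7) + 2*36) = 109*((35 + 49) + 72) = 109*(84 + 72) = 109*156 = 17004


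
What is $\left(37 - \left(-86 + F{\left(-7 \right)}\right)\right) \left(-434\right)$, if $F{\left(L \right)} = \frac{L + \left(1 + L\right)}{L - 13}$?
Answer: $- \frac{530999}{10} \approx -53100.0$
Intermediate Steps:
$F{\left(L \right)} = \frac{1 + 2 L}{-13 + L}$
$\left(37 - \left(-86 + F{\left(-7 \right)}\right)\right) \left(-434\right) = \left(37 + \left(86 - \frac{1 + 2 \left(-7\right)}{-13 - 7}\right)\right) \left(-434\right) = \left(37 + \left(86 - \frac{1 - 14}{-20}\right)\right) \left(-434\right) = \left(37 + \left(86 - \left(- \frac{1}{20}\right) \left(-13\right)\right)\right) \left(-434\right) = \left(37 + \left(86 - \frac{13}{20}\right)\right) \left(-434\right) = \left(37 + \frac{1707}{20}\right) \left(-434\right) = \frac{2447}{20} \left(-434\right) = - \frac{530999}{10}$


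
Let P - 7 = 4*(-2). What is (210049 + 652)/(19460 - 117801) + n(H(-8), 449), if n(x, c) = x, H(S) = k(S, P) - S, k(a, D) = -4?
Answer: 182663/98341 ≈ 1.8574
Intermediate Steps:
P = -1 (P = 7 + 4*(-2) = 7 - 8 = -1)
H(S) = -4 - S
(210049 + 652)/(19460 - 117801) + n(H(-8), 449) = (210049 + 652)/(19460 - 117801) + (-4 - 1*(-8)) = 210701/(-98341) + (-4 + 8) = 210701*(-1/98341) + 4 = -210701/98341 + 4 = 182663/98341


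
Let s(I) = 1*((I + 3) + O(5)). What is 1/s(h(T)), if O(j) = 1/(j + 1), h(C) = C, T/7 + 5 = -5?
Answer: -6/401 ≈ -0.014963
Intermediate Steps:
T = -70 (T = -35 + 7*(-5) = -35 - 35 = -70)
O(j) = 1/(1 + j)
s(I) = 19/6 + I (s(I) = 1*((I + 3) + 1/(1 + 5)) = 1*((3 + I) + 1/6) = 1*(19/6 + I) = 19/6 + I)
1/s(h(T)) = 1/(19/6 - 70) = 1/(-401/6) = -6/401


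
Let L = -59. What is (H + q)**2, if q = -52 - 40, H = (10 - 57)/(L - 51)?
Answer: 101465329/12100 ≈ 8385.6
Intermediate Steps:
H = 47/110 (H = (10 - 57)/(-59 - 51) = -47/(-110) = -47*(-1/110) = 47/110 ≈ 0.42727)
q = -92
(H + q)**2 = (47/110 - 92)**2 = (-10073/110)**2 = 101465329/12100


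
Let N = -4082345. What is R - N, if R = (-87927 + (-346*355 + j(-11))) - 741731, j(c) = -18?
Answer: 3129839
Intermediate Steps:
R = -952506 (R = (-87927 + (-346*355 - 18)) - 741731 = (-87927 + (-122830 - 18)) - 741731 = (-87927 - 122848) - 741731 = -210775 - 741731 = -952506)
R - N = -952506 - 1*(-4082345) = -952506 + 4082345 = 3129839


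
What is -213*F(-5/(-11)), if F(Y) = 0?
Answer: 0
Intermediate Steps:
-213*F(-5/(-11)) = -213*0 = 0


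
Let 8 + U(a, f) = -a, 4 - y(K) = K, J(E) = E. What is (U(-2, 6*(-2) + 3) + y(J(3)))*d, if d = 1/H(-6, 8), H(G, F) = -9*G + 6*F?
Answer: -5/102 ≈ -0.049020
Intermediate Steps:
y(K) = 4 - K
d = 1/102 (d = 1/(-9*(-6) + 6*8) = 1/(54 + 48) = 1/102 ≈ 0.0098039)
U(a, f) = -8 - a
(U(-2, 6*(-2) + 3) + y(J(3)))*d = ((-8 - 1*(-2)) + (4 - 1*3))*(1/102) = ((-8 + 2) + (4 - 3))*(1/102) = (-6 + 1)*(1/102) = -5*1/102 = -5/102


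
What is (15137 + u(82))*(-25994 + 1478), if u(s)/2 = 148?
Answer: -378355428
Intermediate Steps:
u(s) = 296 (u(s) = 2*148 = 296)
(15137 + u(82))*(-25994 + 1478) = (15137 + 296)*(-25994 + 1478) = 15433*(-24516) = -378355428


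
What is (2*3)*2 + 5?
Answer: 17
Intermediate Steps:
(2*3)*2 + 5 = 6*2 + 5 = 12 + 5 = 17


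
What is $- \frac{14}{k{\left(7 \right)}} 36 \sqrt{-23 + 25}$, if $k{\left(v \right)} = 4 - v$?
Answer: $168 \sqrt{2} \approx 237.59$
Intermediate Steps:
$- \frac{14}{k{\left(7 \right)}} 36 \sqrt{-23 + 25} = - \frac{14}{4 - 7} \cdot 36 \sqrt{-23 + 25} = - \frac{14}{4 - 7} \cdot 36 \sqrt{2} = - \frac{14}{-3} \cdot 36 \sqrt{2} = \left(-14\right) \left(- \frac{1}{3}\right) 36 \sqrt{2} = \frac{14}{3} \cdot 36 \sqrt{2} = 168 \sqrt{2}$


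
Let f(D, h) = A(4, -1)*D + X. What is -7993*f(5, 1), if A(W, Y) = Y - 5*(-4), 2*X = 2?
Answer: -767328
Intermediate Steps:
X = 1 (X = (½)*2 = 1)
A(W, Y) = 20 + Y (A(W, Y) = Y + 20 = 20 + Y)
f(D, h) = 1 + 19*D (f(D, h) = (20 - 1)*D + 1 = 19*D + 1 = 1 + 19*D)
-7993*f(5, 1) = -7993*(1 + 19*5) = -7993*(1 + 95) = -7993*96 = -767328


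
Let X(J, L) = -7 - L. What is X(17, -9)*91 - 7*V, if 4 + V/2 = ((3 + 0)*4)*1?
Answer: 70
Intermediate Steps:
V = 16 (V = -8 + 2*(((3 + 0)*4)*1) = -8 + 2*((3*4)*1) = -8 + 2*(12*1) = -8 + 2*12 = -8 + 24 = 16)
X(17, -9)*91 - 7*V = (-7 - 1*(-9))*91 - 7*16 = (-7 + 9)*91 - 112 = 2*91 - 112 = 182 - 112 = 70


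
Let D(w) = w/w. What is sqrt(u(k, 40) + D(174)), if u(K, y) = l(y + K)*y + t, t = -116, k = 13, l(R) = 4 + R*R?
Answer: sqrt(112405) ≈ 335.27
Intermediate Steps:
l(R) = 4 + R**2
D(w) = 1
u(K, y) = -116 + y*(4 + (K + y)**2) (u(K, y) = (4 + (y + K)**2)*y - 116 = (4 + (K + y)**2)*y - 116 = y*(4 + (K + y)**2) - 116 = -116 + y*(4 + (K + y)**2))
sqrt(u(k, 40) + D(174)) = sqrt((-116 + 40*(4 + (13 + 40)**2)) + 1) = sqrt((-116 + 40*(4 + 53**2)) + 1) = sqrt((-116 + 40*(4 + 2809)) + 1) = sqrt((-116 + 40*2813) + 1) = sqrt((-116 + 112520) + 1) = sqrt(112404 + 1) = sqrt(112405)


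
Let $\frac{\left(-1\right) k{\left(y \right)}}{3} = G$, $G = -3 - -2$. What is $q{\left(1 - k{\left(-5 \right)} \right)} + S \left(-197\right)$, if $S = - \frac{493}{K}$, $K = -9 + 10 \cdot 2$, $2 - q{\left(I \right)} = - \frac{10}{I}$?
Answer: $\frac{97088}{11} \approx 8826.2$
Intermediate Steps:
$G = -1$ ($G = -3 + 2 = -1$)
$k{\left(y \right)} = 3$ ($k{\left(y \right)} = \left(-3\right) \left(-1\right) = 3$)
$q{\left(I \right)} = 2 + \frac{10}{I}$ ($q{\left(I \right)} = 2 - - \frac{10}{I} = 2 + \frac{10}{I}$)
$K = 11$ ($K = -9 + 20 = 11$)
$S = - \frac{493}{11} \approx -44.818$
$q{\left(1 - k{\left(-5 \right)} \right)} + S \left(-197\right) = \left(2 + \frac{10}{1 - 3}\right) - - \frac{97121}{11} = \left(2 + \frac{10}{1 - 3}\right) + \frac{97121}{11} = \left(2 + \frac{10}{-2}\right) + \frac{97121}{11} = \left(2 + 10 \left(- \frac{1}{2}\right)\right) + \frac{97121}{11} = \left(2 - 5\right) + \frac{97121}{11} = -3 + \frac{97121}{11} = \frac{97088}{11}$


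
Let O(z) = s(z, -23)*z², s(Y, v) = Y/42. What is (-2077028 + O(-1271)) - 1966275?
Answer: -2223044237/42 ≈ -5.2930e+7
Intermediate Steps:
s(Y, v) = Y/42 (s(Y, v) = Y*(1/42) = Y/42)
O(z) = z³/42 (O(z) = (z/42)*z² = z³/42)
(-2077028 + O(-1271)) - 1966275 = (-2077028 + (1/42)*(-1271)³) - 1966275 = (-2077028 + (1/42)*(-2053225511)) - 1966275 = (-2077028 - 2053225511/42) - 1966275 = -2140460687/42 - 1966275 = -2223044237/42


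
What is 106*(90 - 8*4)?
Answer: 6148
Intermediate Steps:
106*(90 - 8*4) = 106*(90 - 32) = 106*58 = 6148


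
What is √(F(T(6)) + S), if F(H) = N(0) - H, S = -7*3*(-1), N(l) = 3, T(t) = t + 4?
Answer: √14 ≈ 3.7417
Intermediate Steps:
T(t) = 4 + t
S = 21 (S = -21*(-1) = 21)
F(H) = 3 - H
√(F(T(6)) + S) = √((3 - (4 + 6)) + 21) = √((3 - 1*10) + 21) = √((3 - 10) + 21) = √(-7 + 21) = √14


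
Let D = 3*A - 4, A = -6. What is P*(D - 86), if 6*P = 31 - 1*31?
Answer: 0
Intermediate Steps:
P = 0 (P = (31 - 1*31)/6 = (31 - 31)/6 = (1/6)*0 = 0)
D = -22 (D = 3*(-6) - 4 = -18 - 4 = -22)
P*(D - 86) = 0*(-22 - 86) = 0*(-108) = 0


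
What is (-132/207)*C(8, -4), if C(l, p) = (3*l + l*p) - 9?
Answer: 748/69 ≈ 10.841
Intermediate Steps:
C(l, p) = -9 + 3*l + l*p
(-132/207)*C(8, -4) = (-132/207)*(-9 + 3*8 + 8*(-4)) = ((1/207)*(-132))*(-9 + 24 - 32) = -44/69*(-17) = 748/69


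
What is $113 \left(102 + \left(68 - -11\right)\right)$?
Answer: $20453$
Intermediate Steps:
$113 \left(102 + \left(68 - -11\right)\right) = 113 \left(102 + \left(68 + 11\right)\right) = 113 \left(102 + 79\right) = 113 \cdot 181 = 20453$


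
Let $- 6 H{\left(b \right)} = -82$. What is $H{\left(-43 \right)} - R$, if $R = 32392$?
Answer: $- \frac{97135}{3} \approx -32378.0$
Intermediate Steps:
$H{\left(b \right)} = \frac{41}{3}$ ($H{\left(b \right)} = \left(- \frac{1}{6}\right) \left(-82\right) = \frac{41}{3}$)
$H{\left(-43 \right)} - R = \frac{41}{3} - 32392 = - \frac{97135}{3}$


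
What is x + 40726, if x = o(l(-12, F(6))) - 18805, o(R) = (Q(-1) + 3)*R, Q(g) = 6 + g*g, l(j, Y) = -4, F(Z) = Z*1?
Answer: 21881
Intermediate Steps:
F(Z) = Z
Q(g) = 6 + g**2
o(R) = 10*R (o(R) = ((6 + (-1)**2) + 3)*R = ((6 + 1) + 3)*R = (7 + 3)*R = 10*R)
x = -18845 (x = 10*(-4) - 18805 = -40 - 18805 = -18845)
x + 40726 = -18845 + 40726 = 21881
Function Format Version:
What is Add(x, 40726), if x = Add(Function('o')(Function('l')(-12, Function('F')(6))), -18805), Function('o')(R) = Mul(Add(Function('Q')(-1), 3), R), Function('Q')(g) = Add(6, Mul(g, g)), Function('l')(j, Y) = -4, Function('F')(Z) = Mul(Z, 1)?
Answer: 21881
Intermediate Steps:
Function('F')(Z) = Z
Function('Q')(g) = Add(6, Pow(g, 2))
Function('o')(R) = Mul(10, R) (Function('o')(R) = Mul(Add(Add(6, Pow(-1, 2)), 3), R) = Mul(Add(Add(6, 1), 3), R) = Mul(Add(7, 3), R) = Mul(10, R))
x = -18845 (x = Add(Mul(10, -4), -18805) = Add(-40, -18805) = -18845)
Add(x, 40726) = Add(-18845, 40726) = 21881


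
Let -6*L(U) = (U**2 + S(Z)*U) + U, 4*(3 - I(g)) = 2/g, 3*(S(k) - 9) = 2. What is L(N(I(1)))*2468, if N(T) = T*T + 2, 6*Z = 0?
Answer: -1540649/24 ≈ -64194.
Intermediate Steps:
Z = 0 (Z = (1/6)*0 = 0)
S(k) = 29/3 (S(k) = 9 + (1/3)*2 = 9 + 2/3 = 29/3)
I(g) = 3 - 1/(2*g)
N(T) = 2 + T**2 (N(T) = T**2 + 2 = 2 + T**2)
L(U) = -16*U/9 - U**2/6 (L(U) = -((U**2 + 29*U/3) + U)/6 = -(U**2 + 32*U/3)/6 = -16*U/9 - U**2/6)
L(N(I(1)))*2468 = -(2 + (3 - 1/2/1)**2)*(32 + 3*(2 + (3 - 1/2/1)**2))/18*2468 = -(2 + (3 - 1/2*1)**2)*(32 + 3*(2 + (3 - 1/2*1)**2))/18*2468 = -(2 + (3 - 1/2)**2)*(32 + 3*(2 + (3 - 1/2)**2))/18*2468 = -(2 + (5/2)**2)*(32 + 3*(2 + (5/2)**2))/18*2468 = -(2 + 25/4)*(32 + 3*(2 + 25/4))/18*2468 = -1/18*33/4*(32 + 3*(33/4))*2468 = -1/18*33/4*(32 + 99/4)*2468 = -1/18*33/4*227/4*2468 = -2497/96*2468 = -1540649/24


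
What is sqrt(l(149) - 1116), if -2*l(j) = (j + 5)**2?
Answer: I*sqrt(12974) ≈ 113.9*I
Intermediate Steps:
l(j) = -(5 + j)**2/2 (l(j) = -(j + 5)**2/2 = -(5 + j)**2/2)
sqrt(l(149) - 1116) = sqrt(-(5 + 149)**2/2 - 1116) = sqrt(-1/2*154**2 - 1116) = sqrt(-1/2*23716 - 1116) = sqrt(-11858 - 1116) = sqrt(-12974) = I*sqrt(12974)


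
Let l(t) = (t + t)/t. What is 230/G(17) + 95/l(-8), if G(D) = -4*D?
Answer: 750/17 ≈ 44.118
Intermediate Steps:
l(t) = 2 (l(t) = (2*t)/t = 2)
230/G(17) + 95/l(-8) = 230/((-4*17)) + 95/2 = 230/(-68) + 95*(½) = 230*(-1/68) + 95/2 = -115/34 + 95/2 = 750/17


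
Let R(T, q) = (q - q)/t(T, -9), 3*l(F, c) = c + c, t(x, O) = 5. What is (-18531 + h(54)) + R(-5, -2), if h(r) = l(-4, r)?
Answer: -18495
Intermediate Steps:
l(F, c) = 2*c/3 (l(F, c) = (c + c)/3 = (2*c)/3 = 2*c/3)
h(r) = 2*r/3
R(T, q) = 0 (R(T, q) = (q - q)/5 = 0*(1/5) = 0)
(-18531 + h(54)) + R(-5, -2) = (-18531 + (2/3)*54) + 0 = (-18531 + 36) + 0 = -18495 + 0 = -18495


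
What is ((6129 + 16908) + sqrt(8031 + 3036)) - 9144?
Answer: 13893 + sqrt(11067) ≈ 13998.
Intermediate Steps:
((6129 + 16908) + sqrt(8031 + 3036)) - 9144 = (23037 + sqrt(11067)) - 9144 = 13893 + sqrt(11067)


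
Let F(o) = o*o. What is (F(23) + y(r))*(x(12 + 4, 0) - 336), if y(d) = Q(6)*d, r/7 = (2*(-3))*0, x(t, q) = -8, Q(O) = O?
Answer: -181976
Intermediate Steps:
F(o) = o²
r = 0 (r = 7*((2*(-3))*0) = 7*(-6*0) = 7*0 = 0)
y(d) = 6*d
(F(23) + y(r))*(x(12 + 4, 0) - 336) = (23² + 6*0)*(-8 - 336) = (529 + 0)*(-344) = 529*(-344) = -181976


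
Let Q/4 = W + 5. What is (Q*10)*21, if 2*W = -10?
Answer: 0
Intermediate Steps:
W = -5 (W = (½)*(-10) = -5)
Q = 0 (Q = 4*(-5 + 5) = 4*0 = 0)
(Q*10)*21 = (0*10)*21 = 0*21 = 0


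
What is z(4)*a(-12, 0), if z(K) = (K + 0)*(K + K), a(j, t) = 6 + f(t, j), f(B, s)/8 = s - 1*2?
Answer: -3392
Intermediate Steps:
f(B, s) = -16 + 8*s (f(B, s) = 8*(s - 1*2) = 8*(s - 2) = 8*(-2 + s) = -16 + 8*s)
a(j, t) = -10 + 8*j (a(j, t) = 6 + (-16 + 8*j) = -10 + 8*j)
z(K) = 2*K² (z(K) = K*(2*K) = 2*K²)
z(4)*a(-12, 0) = (2*4²)*(-10 + 8*(-12)) = (2*16)*(-10 - 96) = 32*(-106) = -3392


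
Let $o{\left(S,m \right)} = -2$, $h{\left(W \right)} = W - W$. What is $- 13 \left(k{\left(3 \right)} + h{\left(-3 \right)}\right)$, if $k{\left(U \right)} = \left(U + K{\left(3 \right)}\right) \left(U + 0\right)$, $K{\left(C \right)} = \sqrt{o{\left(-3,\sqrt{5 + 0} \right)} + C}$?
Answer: $-156$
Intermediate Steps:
$h{\left(W \right)} = 0$
$K{\left(C \right)} = \sqrt{-2 + C}$
$k{\left(U \right)} = U \left(1 + U\right)$ ($k{\left(U \right)} = \left(U + \sqrt{-2 + 3}\right) \left(U + 0\right) = \left(U + \sqrt{1}\right) U = \left(U + 1\right) U = \left(1 + U\right) U = U \left(1 + U\right)$)
$- 13 \left(k{\left(3 \right)} + h{\left(-3 \right)}\right) = - 13 \left(3 \left(1 + 3\right) + 0\right) = - 13 \left(3 \cdot 4 + 0\right) = - 13 \left(12 + 0\right) = \left(-13\right) 12 = -156$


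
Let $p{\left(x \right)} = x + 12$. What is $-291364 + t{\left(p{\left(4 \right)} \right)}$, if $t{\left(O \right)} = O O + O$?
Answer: $-291092$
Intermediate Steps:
$p{\left(x \right)} = 12 + x$
$t{\left(O \right)} = O + O^{2}$ ($t{\left(O \right)} = O^{2} + O = O + O^{2}$)
$-291364 + t{\left(p{\left(4 \right)} \right)} = -291364 + \left(12 + 4\right) \left(1 + \left(12 + 4\right)\right) = -291364 + 16 \left(1 + 16\right) = -291364 + 16 \cdot 17 = -291364 + 272 = -291092$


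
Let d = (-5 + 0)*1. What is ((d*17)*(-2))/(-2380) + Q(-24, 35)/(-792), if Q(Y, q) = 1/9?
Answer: -3571/49896 ≈ -0.071569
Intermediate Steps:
Q(Y, q) = ⅑
d = -5 (d = -5*1 = -5)
((d*17)*(-2))/(-2380) + Q(-24, 35)/(-792) = (-5*17*(-2))/(-2380) + (⅑)/(-792) = -85*(-2)*(-1/2380) + (⅑)*(-1/792) = 170*(-1/2380) - 1/7128 = -1/14 - 1/7128 = -3571/49896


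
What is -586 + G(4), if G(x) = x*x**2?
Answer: -522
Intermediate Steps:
G(x) = x**3
-586 + G(4) = -586 + 4**3 = -586 + 64 = -522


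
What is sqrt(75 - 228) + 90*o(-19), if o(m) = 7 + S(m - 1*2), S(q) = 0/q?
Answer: 630 + 3*I*sqrt(17) ≈ 630.0 + 12.369*I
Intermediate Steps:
S(q) = 0
o(m) = 7 (o(m) = 7 + 0 = 7)
sqrt(75 - 228) + 90*o(-19) = sqrt(75 - 228) + 90*7 = sqrt(-153) + 630 = 3*I*sqrt(17) + 630 = 630 + 3*I*sqrt(17)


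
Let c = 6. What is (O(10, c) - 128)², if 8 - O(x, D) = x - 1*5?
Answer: 15625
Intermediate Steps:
O(x, D) = 13 - x (O(x, D) = 8 - (x - 1*5) = 8 - (x - 5) = 8 - (-5 + x) = 8 + (5 - x) = 13 - x)
(O(10, c) - 128)² = ((13 - 1*10) - 128)² = ((13 - 10) - 128)² = (3 - 128)² = (-125)² = 15625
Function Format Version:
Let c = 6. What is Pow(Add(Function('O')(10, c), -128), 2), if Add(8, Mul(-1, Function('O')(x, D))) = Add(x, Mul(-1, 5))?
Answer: 15625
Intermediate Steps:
Function('O')(x, D) = Add(13, Mul(-1, x)) (Function('O')(x, D) = Add(8, Mul(-1, Add(x, Mul(-1, 5)))) = Add(8, Mul(-1, Add(x, -5))) = Add(8, Mul(-1, Add(-5, x))) = Add(8, Add(5, Mul(-1, x))) = Add(13, Mul(-1, x)))
Pow(Add(Function('O')(10, c), -128), 2) = Pow(Add(Add(13, Mul(-1, 10)), -128), 2) = Pow(Add(Add(13, -10), -128), 2) = Pow(Add(3, -128), 2) = Pow(-125, 2) = 15625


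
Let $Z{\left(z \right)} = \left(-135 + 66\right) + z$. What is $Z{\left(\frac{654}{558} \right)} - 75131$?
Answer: $- \frac{6993491}{93} \approx -75199.0$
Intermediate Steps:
$Z{\left(z \right)} = -69 + z$
$Z{\left(\frac{654}{558} \right)} - 75131 = \left(-69 + \frac{654}{558}\right) - 75131 = \left(-69 + 654 \cdot \frac{1}{558}\right) - 75131 = \left(-69 + \frac{109}{93}\right) - 75131 = - \frac{6308}{93} - 75131 = - \frac{6993491}{93}$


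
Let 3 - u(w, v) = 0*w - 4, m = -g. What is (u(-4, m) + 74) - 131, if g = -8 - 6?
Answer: -50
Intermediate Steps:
g = -14
m = 14 (m = -1*(-14) = 14)
u(w, v) = 7 (u(w, v) = 3 - (0*w - 4) = 3 - (0 - 4) = 3 - 1*(-4) = 3 + 4 = 7)
(u(-4, m) + 74) - 131 = (7 + 74) - 131 = 81 - 131 = -50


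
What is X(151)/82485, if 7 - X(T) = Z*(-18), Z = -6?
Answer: -101/82485 ≈ -0.0012245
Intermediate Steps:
X(T) = -101 (X(T) = 7 - (-6)*(-18) = 7 - 1*108 = 7 - 108 = -101)
X(151)/82485 = -101/82485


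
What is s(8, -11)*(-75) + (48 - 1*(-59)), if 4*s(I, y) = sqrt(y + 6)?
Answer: 107 - 75*I*sqrt(5)/4 ≈ 107.0 - 41.926*I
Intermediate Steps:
s(I, y) = sqrt(6 + y)/4 (s(I, y) = sqrt(y + 6)/4 = sqrt(6 + y)/4)
s(8, -11)*(-75) + (48 - 1*(-59)) = (sqrt(6 - 11)/4)*(-75) + (48 - 1*(-59)) = (sqrt(-5)/4)*(-75) + (48 + 59) = ((I*sqrt(5))/4)*(-75) + 107 = (I*sqrt(5)/4)*(-75) + 107 = -75*I*sqrt(5)/4 + 107 = 107 - 75*I*sqrt(5)/4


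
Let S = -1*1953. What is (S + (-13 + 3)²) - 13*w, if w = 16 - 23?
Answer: -1762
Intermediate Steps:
w = -7
S = -1953
(S + (-13 + 3)²) - 13*w = (-1953 + (-13 + 3)²) - 13*(-7) = (-1953 + (-10)²) + 91 = (-1953 + 100) + 91 = -1853 + 91 = -1762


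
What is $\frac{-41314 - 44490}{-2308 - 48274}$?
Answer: $\frac{42902}{25291} \approx 1.6963$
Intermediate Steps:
$\frac{-41314 - 44490}{-2308 - 48274} = - \frac{85804}{-50582} = \left(-85804\right) \left(- \frac{1}{50582}\right) = \frac{42902}{25291}$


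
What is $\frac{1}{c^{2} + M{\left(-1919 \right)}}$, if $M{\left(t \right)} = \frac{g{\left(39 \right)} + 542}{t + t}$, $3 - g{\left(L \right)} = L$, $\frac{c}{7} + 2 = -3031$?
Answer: $\frac{1919}{864999537506} \approx 2.2185 \cdot 10^{-9}$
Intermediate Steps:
$c = -21231$ ($c = -14 + 7 \left(-3031\right) = -14 - 21217 = -21231$)
$g{\left(L \right)} = 3 - L$
$M{\left(t \right)} = \frac{253}{t}$ ($M{\left(t \right)} = \frac{\left(3 - 39\right) + 542}{t + t} = \frac{\left(3 - 39\right) + 542}{2 t} = \left(-36 + 542\right) \frac{1}{2 t} = 506 \frac{1}{2 t} = \frac{253}{t}$)
$\frac{1}{c^{2} + M{\left(-1919 \right)}} = \frac{1}{\left(-21231\right)^{2} + \frac{253}{-1919}} = \frac{1}{450755361 + 253 \left(- \frac{1}{1919}\right)} = \frac{1}{450755361 - \frac{253}{1919}} = \frac{1}{\frac{864999537506}{1919}} = \frac{1919}{864999537506}$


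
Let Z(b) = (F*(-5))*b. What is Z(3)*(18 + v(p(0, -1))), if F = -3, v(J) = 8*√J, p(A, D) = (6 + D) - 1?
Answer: 1530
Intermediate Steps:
p(A, D) = 5 + D
Z(b) = 15*b (Z(b) = (-3*(-5))*b = 15*b)
Z(3)*(18 + v(p(0, -1))) = (15*3)*(18 + 8*√(5 - 1)) = 45*(18 + 8*√4) = 45*(18 + 8*2) = 45*(18 + 16) = 45*34 = 1530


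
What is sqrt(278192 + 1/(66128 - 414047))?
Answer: sqrt(33674482440677793)/347919 ≈ 527.44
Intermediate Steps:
sqrt(278192 + 1/(66128 - 414047)) = sqrt(278192 + 1/(-347919)) = sqrt(278192 - 1/347919) = sqrt(96788282447/347919) = sqrt(33674482440677793)/347919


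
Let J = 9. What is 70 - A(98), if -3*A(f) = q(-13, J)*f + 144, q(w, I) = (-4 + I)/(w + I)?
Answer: 463/6 ≈ 77.167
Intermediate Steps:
q(w, I) = (-4 + I)/(I + w)
A(f) = -48 + 5*f/12 (A(f) = -(((-4 + 9)/(9 - 13))*f + 144)/3 = -((5/(-4))*f + 144)/3 = -((-¼*5)*f + 144)/3 = -(-5*f/4 + 144)/3 = -(144 - 5*f/4)/3 = -48 + 5*f/12)
70 - A(98) = 70 - (-48 + (5/12)*98) = 70 - (-48 + 245/6) = 70 - 1*(-43/6) = 70 + 43/6 = 463/6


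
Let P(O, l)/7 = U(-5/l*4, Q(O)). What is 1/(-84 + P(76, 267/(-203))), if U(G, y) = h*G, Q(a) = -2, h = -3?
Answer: -89/35896 ≈ -0.0024794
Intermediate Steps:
U(G, y) = -3*G
P(O, l) = 420/l (P(O, l) = 7*(-3*(-5/l)*4) = 7*(-(-60)/l) = 7*(60/l) = 420/l)
1/(-84 + P(76, 267/(-203))) = 1/(-84 + 420/((267/(-203)))) = 1/(-84 + 420/((267*(-1/203)))) = 1/(-84 + 420/(-267/203)) = 1/(-84 + 420*(-203/267)) = 1/(-84 - 28420/89) = 1/(-35896/89) = -89/35896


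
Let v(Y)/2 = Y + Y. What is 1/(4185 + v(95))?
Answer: 1/4565 ≈ 0.00021906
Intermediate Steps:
v(Y) = 4*Y (v(Y) = 2*(Y + Y) = 2*(2*Y) = 4*Y)
1/(4185 + v(95)) = 1/(4185 + 4*95) = 1/(4185 + 380) = 1/4565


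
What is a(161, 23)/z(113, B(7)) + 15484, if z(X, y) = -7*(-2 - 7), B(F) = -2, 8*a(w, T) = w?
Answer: 1114871/72 ≈ 15484.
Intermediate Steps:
a(w, T) = w/8
z(X, y) = 63 (z(X, y) = -7*(-9) = 63)
a(161, 23)/z(113, B(7)) + 15484 = ((1/8)*161)/63 + 15484 = (161/8)*(1/63) + 15484 = 23/72 + 15484 = 1114871/72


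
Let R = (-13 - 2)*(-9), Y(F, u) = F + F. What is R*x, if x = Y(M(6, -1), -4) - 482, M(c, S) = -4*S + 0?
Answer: -63990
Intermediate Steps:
M(c, S) = -4*S
Y(F, u) = 2*F
x = -474 (x = 2*(-4*(-1)) - 482 = 2*4 - 482 = 8 - 482 = -474)
R = 135 (R = -15*(-9) = 135)
R*x = 135*(-474) = -63990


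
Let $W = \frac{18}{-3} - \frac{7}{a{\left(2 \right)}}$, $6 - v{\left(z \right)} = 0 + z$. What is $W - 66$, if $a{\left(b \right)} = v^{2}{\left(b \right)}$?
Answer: $- \frac{1159}{16} \approx -72.438$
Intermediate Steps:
$v{\left(z \right)} = 6 - z$ ($v{\left(z \right)} = 6 - \left(0 + z\right) = 6 - z$)
$a{\left(b \right)} = \left(6 - b\right)^{2}$
$W = - \frac{103}{16}$ ($W = \frac{18}{-3} - \frac{7}{\left(-6 + 2\right)^{2}} = 18 \left(- \frac{1}{3}\right) - \frac{7}{\left(-4\right)^{2}} = -6 - \frac{7}{16} = - \frac{103}{16} \approx -6.4375$)
$W - 66 = - \frac{103}{16} - 66 = - \frac{1159}{16}$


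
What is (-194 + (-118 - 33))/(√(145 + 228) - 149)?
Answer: 17135/7276 + 115*√373/7276 ≈ 2.6603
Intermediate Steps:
(-194 + (-118 - 33))/(√(145 + 228) - 149) = (-194 - 151)/(√373 - 149) = -345/(-149 + √373)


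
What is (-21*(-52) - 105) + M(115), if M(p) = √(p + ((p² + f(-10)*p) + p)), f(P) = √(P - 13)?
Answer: 987 + √(13455 + 115*I*√23) ≈ 1103.0 + 2.3768*I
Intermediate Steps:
f(P) = √(-13 + P)
M(p) = √(p² + 2*p + I*p*√23) (M(p) = √(p + ((p² + √(-13 - 10)*p) + p)) = √(p + ((p² + √(-23)*p) + p)) = √(p + ((p² + (I*√23)*p) + p)) = √(p + ((p² + I*p*√23) + p)) = √(p + (p + p² + I*p*√23)) = √(p² + 2*p + I*p*√23))
(-21*(-52) - 105) + M(115) = (-21*(-52) - 105) + √(115*(2 + 115 + I*√23)) = (1092 - 105) + √(115*(117 + I*√23)) = 987 + √(13455 + 115*I*√23)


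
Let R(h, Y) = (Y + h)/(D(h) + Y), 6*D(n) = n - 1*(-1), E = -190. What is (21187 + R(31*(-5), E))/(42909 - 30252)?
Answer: 13709024/8189079 ≈ 1.6741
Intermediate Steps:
D(n) = ⅙ + n/6 (D(n) = (n - 1*(-1))/6 = (n + 1)/6 = (1 + n)/6 = ⅙ + n/6)
R(h, Y) = (Y + h)/(⅙ + Y + h/6) (R(h, Y) = (Y + h)/((⅙ + h/6) + Y) = (Y + h)/(⅙ + Y + h/6))
(21187 + R(31*(-5), E))/(42909 - 30252) = (21187 + 6*(-190 + 31*(-5))/(1 + 31*(-5) + 6*(-190)))/(42909 - 30252) = (21187 + 6*(-190 - 155)/(1 - 155 - 1140))/12657 = (21187 + 6*(-345)/(-1294))*(1/12657) = (21187 + 6*(-1/1294)*(-345))*(1/12657) = (21187 + 1035/647)*(1/12657) = (13709024/647)*(1/12657) = 13709024/8189079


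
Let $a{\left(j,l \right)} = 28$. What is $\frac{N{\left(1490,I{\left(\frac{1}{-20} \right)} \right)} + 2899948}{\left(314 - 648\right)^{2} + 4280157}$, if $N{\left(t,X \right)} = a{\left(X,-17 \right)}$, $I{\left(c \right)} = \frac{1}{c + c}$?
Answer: $\frac{2899976}{4391713} \approx 0.66033$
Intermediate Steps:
$I{\left(c \right)} = \frac{1}{2 c}$
$N{\left(t,X \right)} = 28$
$\frac{N{\left(1490,I{\left(\frac{1}{-20} \right)} \right)} + 2899948}{\left(314 - 648\right)^{2} + 4280157} = \frac{28 + 2899948}{\left(314 - 648\right)^{2} + 4280157} = \frac{2899976}{\left(-334\right)^{2} + 4280157} = \frac{2899976}{111556 + 4280157} = \frac{2899976}{4391713}$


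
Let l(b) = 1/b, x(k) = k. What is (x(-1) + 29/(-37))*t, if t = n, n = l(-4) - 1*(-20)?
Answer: -2607/74 ≈ -35.230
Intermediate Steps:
l(b) = 1/b
n = 79/4 (n = 1/(-4) - 1*(-20) = -¼ + 20 = 79/4 ≈ 19.750)
t = 79/4 ≈ 19.750
(x(-1) + 29/(-37))*t = (-1 + 29/(-37))*(79/4) = (-1 + 29*(-1/37))*(79/4) = (-1 - 29/37)*(79/4) = -66/37*79/4 = -2607/74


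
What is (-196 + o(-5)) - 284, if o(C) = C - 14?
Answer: -499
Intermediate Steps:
o(C) = -14 + C
(-196 + o(-5)) - 284 = (-196 + (-14 - 5)) - 284 = (-196 - 19) - 284 = -215 - 284 = -499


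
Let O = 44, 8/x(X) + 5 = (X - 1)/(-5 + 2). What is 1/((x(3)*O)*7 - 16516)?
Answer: -17/288164 ≈ -5.8994e-5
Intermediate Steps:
x(X) = 8/(-14/3 - X/3) (x(X) = 8/(-5 + (X - 1)/(-5 + 2)) = 8/(-5 + (-1 + X)/(-3)) = 8/(-5 + (-1 + X)*(-⅓)) = 8/(-5 + (⅓ - X/3)) = 8/(-14/3 - X/3))
1/((x(3)*O)*7 - 16516) = 1/((-24/(14 + 3)*44)*7 - 16516) = 1/((-24/17*44)*7 - 16516) = 1/((-24*1/17*44)*7 - 16516) = 1/(-24/17*44*7 - 16516) = 1/(-1056/17*7 - 16516) = 1/(-7392/17 - 16516) = 1/(-288164/17) = -17/288164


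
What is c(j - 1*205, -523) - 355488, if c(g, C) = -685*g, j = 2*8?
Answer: -226023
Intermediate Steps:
j = 16
c(j - 1*205, -523) - 355488 = -685*(16 - 1*205) - 355488 = -685*(16 - 205) - 355488 = -685*(-189) - 355488 = 129465 - 355488 = -226023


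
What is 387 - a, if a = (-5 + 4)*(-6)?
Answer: 381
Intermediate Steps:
a = 6 (a = -1*(-6) = 6)
387 - a = 387 - 1*6 = 387 - 6 = 381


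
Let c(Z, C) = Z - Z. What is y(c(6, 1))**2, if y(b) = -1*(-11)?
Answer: 121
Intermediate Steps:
c(Z, C) = 0
y(b) = 11
y(c(6, 1))**2 = 11**2 = 121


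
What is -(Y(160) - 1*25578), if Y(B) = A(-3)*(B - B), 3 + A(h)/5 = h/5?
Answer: 25578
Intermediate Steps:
A(h) = -15 + h (A(h) = -15 + 5*(h/5) = -15 + h)
Y(B) = 0 (Y(B) = (-15 - 3)*(B - B) = -18*0 = 0)
-(Y(160) - 1*25578) = -(0 - 1*25578) = -(0 - 25578) = -1*(-25578) = 25578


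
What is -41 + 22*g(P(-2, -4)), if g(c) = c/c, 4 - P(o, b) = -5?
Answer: -19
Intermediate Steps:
P(o, b) = 9 (P(o, b) = 4 - 1*(-5) = 4 + 5 = 9)
g(c) = 1
-41 + 22*g(P(-2, -4)) = -41 + 22*1 = -41 + 22 = -19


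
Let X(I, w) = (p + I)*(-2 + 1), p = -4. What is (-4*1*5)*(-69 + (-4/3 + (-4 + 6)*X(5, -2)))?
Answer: 4340/3 ≈ 1446.7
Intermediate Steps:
X(I, w) = 4 - I (X(I, w) = (-4 + I)*(-2 + 1) = (-4 + I)*(-1) = 4 - I)
(-4*1*5)*(-69 + (-4/3 + (-4 + 6)*X(5, -2))) = (-4*1*5)*(-69 + (-4/3 + (-4 + 6)*(4 - 1*5))) = (-4*5)*(-69 + (-4*⅓ + 2*(4 - 5))) = -20*(-69 + (-4/3 + 2*(-1))) = -20*(-69 + (-4/3 - 2)) = -20*(-69 - 10/3) = -20*(-217/3) = 4340/3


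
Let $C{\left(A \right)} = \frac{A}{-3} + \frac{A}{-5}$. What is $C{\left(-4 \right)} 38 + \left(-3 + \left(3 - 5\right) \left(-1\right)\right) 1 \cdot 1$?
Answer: $\frac{1201}{15} \approx 80.067$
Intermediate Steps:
$C{\left(A \right)} = - \frac{8 A}{15}$ ($C{\left(A \right)} = A \left(- \frac{1}{3}\right) + A \left(- \frac{1}{5}\right) = - \frac{A}{3} - \frac{A}{5} = - \frac{8 A}{15}$)
$C{\left(-4 \right)} 38 + \left(-3 + \left(3 - 5\right) \left(-1\right)\right) 1 \cdot 1 = \left(- \frac{8}{15}\right) \left(-4\right) 38 + \left(-3 + \left(3 - 5\right) \left(-1\right)\right) 1 \cdot 1 = \frac{32}{15} \cdot 38 + \left(-3 - -2\right) 1 = \frac{1216}{15} + \left(-3 + 2\right) 1 = \frac{1216}{15} - 1 = \frac{1201}{15}$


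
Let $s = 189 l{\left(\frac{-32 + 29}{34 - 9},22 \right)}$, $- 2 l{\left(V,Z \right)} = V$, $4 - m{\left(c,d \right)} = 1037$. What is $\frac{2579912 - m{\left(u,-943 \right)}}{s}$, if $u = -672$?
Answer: $\frac{43015750}{189} \approx 2.276 \cdot 10^{5}$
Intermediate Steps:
$m{\left(c,d \right)} = -1033$ ($m{\left(c,d \right)} = 4 - 1037 = -1033$)
$l{\left(V,Z \right)} = - \frac{V}{2}$
$s = \frac{567}{50}$ ($s = 189 \left(- \frac{\left(-32 + 29\right) \frac{1}{34 - 9}}{2}\right) = 189 \left(- \frac{\left(-3\right) \frac{1}{25}}{2}\right) = 189 \left(\left(- \frac{1}{2}\right) \left(- \frac{3}{25}\right)\right) = 189 \cdot \frac{3}{50} = \frac{567}{50} \approx 11.34$)
$\frac{2579912 - m{\left(u,-943 \right)}}{s} = \frac{2579912 - -1033}{\frac{567}{50}} = \left(2579912 + 1033\right) \frac{50}{567} = 2580945 \cdot \frac{50}{567} = \frac{43015750}{189}$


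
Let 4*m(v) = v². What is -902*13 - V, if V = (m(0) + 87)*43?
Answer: -15467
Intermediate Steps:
m(v) = v²/4
V = 3741 (V = ((¼)*0² + 87)*43 = ((¼)*0 + 87)*43 = (0 + 87)*43 = 87*43 = 3741)
-902*13 - V = -902*13 - 1*3741 = -11726 - 3741 = -15467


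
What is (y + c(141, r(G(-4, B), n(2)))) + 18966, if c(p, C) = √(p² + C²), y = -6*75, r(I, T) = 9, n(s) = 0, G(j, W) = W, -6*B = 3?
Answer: 18516 + 3*√2218 ≈ 18657.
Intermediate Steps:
B = -½ (B = -⅙*3 = -½ ≈ -0.50000)
y = -450
c(p, C) = √(C² + p²)
(y + c(141, r(G(-4, B), n(2)))) + 18966 = (-450 + √(9² + 141²)) + 18966 = (-450 + √(81 + 19881)) + 18966 = (-450 + √19962) + 18966 = (-450 + 3*√2218) + 18966 = 18516 + 3*√2218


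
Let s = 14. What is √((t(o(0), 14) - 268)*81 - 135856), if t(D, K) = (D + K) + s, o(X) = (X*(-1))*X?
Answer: 4*I*√9706 ≈ 394.08*I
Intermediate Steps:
o(X) = -X² (o(X) = (-X)*X = -X²)
t(D, K) = 14 + D + K (t(D, K) = (D + K) + 14 = 14 + D + K)
√((t(o(0), 14) - 268)*81 - 135856) = √(((14 - 1*0² + 14) - 268)*81 - 135856) = √(((14 - 1*0 + 14) - 268)*81 - 135856) = √(((14 + 0 + 14) - 268)*81 - 135856) = √((28 - 268)*81 - 135856) = √(-240*81 - 135856) = √(-19440 - 135856) = √(-155296) = 4*I*√9706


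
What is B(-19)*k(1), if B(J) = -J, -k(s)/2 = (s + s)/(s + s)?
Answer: -38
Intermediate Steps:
k(s) = -2 (k(s) = -2*(s + s)/(s + s) = -2*2*s/(2*s) = -2*2*s*1/(2*s) = -2*1 = -2)
B(-19)*k(1) = -1*(-19)*(-2) = 19*(-2) = -38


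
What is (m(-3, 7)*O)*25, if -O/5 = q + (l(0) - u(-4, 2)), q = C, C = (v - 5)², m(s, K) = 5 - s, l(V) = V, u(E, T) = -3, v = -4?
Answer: -84000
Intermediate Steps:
C = 81 (C = (-4 - 5)² = (-9)² = 81)
q = 81
O = -420 (O = -5*(81 + (0 - 1*(-3))) = -5*(81 + (0 + 3)) = -5*(81 + 3) = -5*84 = -420)
(m(-3, 7)*O)*25 = ((5 - 1*(-3))*(-420))*25 = ((5 + 3)*(-420))*25 = (8*(-420))*25 = -3360*25 = -84000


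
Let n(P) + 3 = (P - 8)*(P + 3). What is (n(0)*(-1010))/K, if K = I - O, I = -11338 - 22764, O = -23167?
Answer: -202/81 ≈ -2.4938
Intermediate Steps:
n(P) = -3 + (-8 + P)*(3 + P) (n(P) = -3 + (P - 8)*(P + 3) = -3 + (-8 + P)*(3 + P))
I = -34102
K = -10935 (K = -34102 - 1*(-23167) = -34102 + 23167 = -10935)
(n(0)*(-1010))/K = ((-27 + 0² - 5*0)*(-1010))/(-10935) = ((-27 + 0 + 0)*(-1010))*(-1/10935) = -27*(-1010)*(-1/10935) = 27270*(-1/10935) = -202/81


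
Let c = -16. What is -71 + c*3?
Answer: -119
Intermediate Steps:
-71 + c*3 = -71 - 16*3 = -71 - 48 = -119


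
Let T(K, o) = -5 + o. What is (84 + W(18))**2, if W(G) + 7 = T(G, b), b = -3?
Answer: 4761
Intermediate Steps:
W(G) = -15 (W(G) = -7 + (-5 - 3) = -7 - 8 = -15)
(84 + W(18))**2 = (84 - 15)**2 = 69**2 = 4761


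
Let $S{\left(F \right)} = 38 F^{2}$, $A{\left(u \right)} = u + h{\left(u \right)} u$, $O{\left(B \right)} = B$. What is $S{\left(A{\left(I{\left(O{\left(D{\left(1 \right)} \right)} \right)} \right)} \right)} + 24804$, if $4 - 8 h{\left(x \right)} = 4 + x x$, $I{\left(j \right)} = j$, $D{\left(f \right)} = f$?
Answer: $\frac{794659}{32} \approx 24833.0$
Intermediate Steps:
$h{\left(x \right)} = - \frac{x^{2}}{8}$ ($h{\left(x \right)} = \frac{1}{2} - \frac{4 + x x}{8} = \frac{1}{2} - \frac{4 + x^{2}}{8} = \frac{1}{2} - \left(\frac{1}{2} + \frac{x^{2}}{8}\right) = - \frac{x^{2}}{8}$)
$A{\left(u \right)} = u - \frac{u^{3}}{8}$ ($A{\left(u \right)} = u + - \frac{u^{2}}{8} u = u - \frac{u^{3}}{8}$)
$S{\left(A{\left(I{\left(O{\left(D{\left(1 \right)} \right)} \right)} \right)} \right)} + 24804 = 38 \left(1 - \frac{1^{3}}{8}\right)^{2} + 24804 = 38 \left(1 - \frac{1}{8}\right)^{2} + 24804 = 38 \left(\frac{7}{8}\right)^{2} + 24804 = 38 \cdot \frac{49}{64} + 24804 = \frac{931}{32} + 24804 = \frac{794659}{32}$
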